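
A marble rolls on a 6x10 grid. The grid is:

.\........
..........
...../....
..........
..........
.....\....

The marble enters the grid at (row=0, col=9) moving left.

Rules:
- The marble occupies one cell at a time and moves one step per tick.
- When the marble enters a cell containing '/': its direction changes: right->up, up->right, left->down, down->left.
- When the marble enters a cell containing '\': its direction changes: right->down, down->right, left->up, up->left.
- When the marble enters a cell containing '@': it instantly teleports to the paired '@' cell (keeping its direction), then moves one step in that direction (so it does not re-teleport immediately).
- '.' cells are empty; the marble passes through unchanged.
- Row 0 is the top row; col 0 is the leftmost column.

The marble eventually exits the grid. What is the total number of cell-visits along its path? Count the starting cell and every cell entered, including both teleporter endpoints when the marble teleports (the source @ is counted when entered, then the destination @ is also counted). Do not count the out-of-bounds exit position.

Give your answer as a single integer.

Answer: 9

Derivation:
Step 1: enter (0,9), '.' pass, move left to (0,8)
Step 2: enter (0,8), '.' pass, move left to (0,7)
Step 3: enter (0,7), '.' pass, move left to (0,6)
Step 4: enter (0,6), '.' pass, move left to (0,5)
Step 5: enter (0,5), '.' pass, move left to (0,4)
Step 6: enter (0,4), '.' pass, move left to (0,3)
Step 7: enter (0,3), '.' pass, move left to (0,2)
Step 8: enter (0,2), '.' pass, move left to (0,1)
Step 9: enter (0,1), '\' deflects left->up, move up to (-1,1)
Step 10: at (-1,1) — EXIT via top edge, pos 1
Path length (cell visits): 9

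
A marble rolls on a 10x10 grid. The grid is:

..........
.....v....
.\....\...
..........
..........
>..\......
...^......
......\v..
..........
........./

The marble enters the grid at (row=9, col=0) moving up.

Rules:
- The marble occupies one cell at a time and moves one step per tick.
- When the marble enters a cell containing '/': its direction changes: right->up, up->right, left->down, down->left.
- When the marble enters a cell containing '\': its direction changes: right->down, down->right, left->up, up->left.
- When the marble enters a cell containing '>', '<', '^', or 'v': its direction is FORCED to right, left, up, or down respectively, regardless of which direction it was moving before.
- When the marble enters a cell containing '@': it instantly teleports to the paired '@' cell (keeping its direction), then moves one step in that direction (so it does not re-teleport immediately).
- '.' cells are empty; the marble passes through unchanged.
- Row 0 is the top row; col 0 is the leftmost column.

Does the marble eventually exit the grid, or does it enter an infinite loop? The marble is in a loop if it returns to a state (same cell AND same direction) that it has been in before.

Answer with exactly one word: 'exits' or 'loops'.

Step 1: enter (9,0), '.' pass, move up to (8,0)
Step 2: enter (8,0), '.' pass, move up to (7,0)
Step 3: enter (7,0), '.' pass, move up to (6,0)
Step 4: enter (6,0), '.' pass, move up to (5,0)
Step 5: enter (5,0), '>' forces up->right, move right to (5,1)
Step 6: enter (5,1), '.' pass, move right to (5,2)
Step 7: enter (5,2), '.' pass, move right to (5,3)
Step 8: enter (5,3), '\' deflects right->down, move down to (6,3)
Step 9: enter (6,3), '^' forces down->up, move up to (5,3)
Step 10: enter (5,3), '\' deflects up->left, move left to (5,2)
Step 11: enter (5,2), '.' pass, move left to (5,1)
Step 12: enter (5,1), '.' pass, move left to (5,0)
Step 13: enter (5,0), '>' forces left->right, move right to (5,1)
Step 14: at (5,1) dir=right — LOOP DETECTED (seen before)

Answer: loops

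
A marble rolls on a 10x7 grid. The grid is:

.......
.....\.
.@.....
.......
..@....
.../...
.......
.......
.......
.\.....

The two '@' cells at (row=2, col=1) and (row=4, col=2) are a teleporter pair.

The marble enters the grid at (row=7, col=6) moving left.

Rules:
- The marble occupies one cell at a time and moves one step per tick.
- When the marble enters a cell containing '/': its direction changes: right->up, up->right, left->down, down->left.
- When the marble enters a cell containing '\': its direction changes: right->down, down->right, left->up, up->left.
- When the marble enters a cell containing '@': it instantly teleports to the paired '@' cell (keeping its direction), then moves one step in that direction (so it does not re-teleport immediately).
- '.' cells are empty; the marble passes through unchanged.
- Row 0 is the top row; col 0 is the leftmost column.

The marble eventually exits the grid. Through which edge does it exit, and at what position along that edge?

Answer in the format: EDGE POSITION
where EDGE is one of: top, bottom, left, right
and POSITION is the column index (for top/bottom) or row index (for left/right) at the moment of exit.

Answer: left 7

Derivation:
Step 1: enter (7,6), '.' pass, move left to (7,5)
Step 2: enter (7,5), '.' pass, move left to (7,4)
Step 3: enter (7,4), '.' pass, move left to (7,3)
Step 4: enter (7,3), '.' pass, move left to (7,2)
Step 5: enter (7,2), '.' pass, move left to (7,1)
Step 6: enter (7,1), '.' pass, move left to (7,0)
Step 7: enter (7,0), '.' pass, move left to (7,-1)
Step 8: at (7,-1) — EXIT via left edge, pos 7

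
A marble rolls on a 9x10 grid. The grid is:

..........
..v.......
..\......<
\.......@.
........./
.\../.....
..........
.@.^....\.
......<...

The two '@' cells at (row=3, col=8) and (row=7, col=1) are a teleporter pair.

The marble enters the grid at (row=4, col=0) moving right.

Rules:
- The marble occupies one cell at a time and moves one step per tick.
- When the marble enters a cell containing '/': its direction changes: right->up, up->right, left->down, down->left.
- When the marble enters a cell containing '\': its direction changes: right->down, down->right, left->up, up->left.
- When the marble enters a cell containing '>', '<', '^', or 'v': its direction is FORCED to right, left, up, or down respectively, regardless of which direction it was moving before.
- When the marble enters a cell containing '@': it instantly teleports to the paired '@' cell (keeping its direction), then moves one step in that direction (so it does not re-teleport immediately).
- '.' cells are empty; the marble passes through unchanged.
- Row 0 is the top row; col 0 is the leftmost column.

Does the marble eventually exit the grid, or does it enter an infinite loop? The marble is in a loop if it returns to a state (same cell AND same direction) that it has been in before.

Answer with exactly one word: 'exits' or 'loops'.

Step 1: enter (4,0), '.' pass, move right to (4,1)
Step 2: enter (4,1), '.' pass, move right to (4,2)
Step 3: enter (4,2), '.' pass, move right to (4,3)
Step 4: enter (4,3), '.' pass, move right to (4,4)
Step 5: enter (4,4), '.' pass, move right to (4,5)
Step 6: enter (4,5), '.' pass, move right to (4,6)
Step 7: enter (4,6), '.' pass, move right to (4,7)
Step 8: enter (4,7), '.' pass, move right to (4,8)
Step 9: enter (4,8), '.' pass, move right to (4,9)
Step 10: enter (4,9), '/' deflects right->up, move up to (3,9)
Step 11: enter (3,9), '.' pass, move up to (2,9)
Step 12: enter (2,9), '<' forces up->left, move left to (2,8)
Step 13: enter (2,8), '.' pass, move left to (2,7)
Step 14: enter (2,7), '.' pass, move left to (2,6)
Step 15: enter (2,6), '.' pass, move left to (2,5)
Step 16: enter (2,5), '.' pass, move left to (2,4)
Step 17: enter (2,4), '.' pass, move left to (2,3)
Step 18: enter (2,3), '.' pass, move left to (2,2)
Step 19: enter (2,2), '\' deflects left->up, move up to (1,2)
Step 20: enter (1,2), 'v' forces up->down, move down to (2,2)
Step 21: enter (2,2), '\' deflects down->right, move right to (2,3)
Step 22: enter (2,3), '.' pass, move right to (2,4)
Step 23: enter (2,4), '.' pass, move right to (2,5)
Step 24: enter (2,5), '.' pass, move right to (2,6)
Step 25: enter (2,6), '.' pass, move right to (2,7)
Step 26: enter (2,7), '.' pass, move right to (2,8)
Step 27: enter (2,8), '.' pass, move right to (2,9)
Step 28: enter (2,9), '<' forces right->left, move left to (2,8)
Step 29: at (2,8) dir=left — LOOP DETECTED (seen before)

Answer: loops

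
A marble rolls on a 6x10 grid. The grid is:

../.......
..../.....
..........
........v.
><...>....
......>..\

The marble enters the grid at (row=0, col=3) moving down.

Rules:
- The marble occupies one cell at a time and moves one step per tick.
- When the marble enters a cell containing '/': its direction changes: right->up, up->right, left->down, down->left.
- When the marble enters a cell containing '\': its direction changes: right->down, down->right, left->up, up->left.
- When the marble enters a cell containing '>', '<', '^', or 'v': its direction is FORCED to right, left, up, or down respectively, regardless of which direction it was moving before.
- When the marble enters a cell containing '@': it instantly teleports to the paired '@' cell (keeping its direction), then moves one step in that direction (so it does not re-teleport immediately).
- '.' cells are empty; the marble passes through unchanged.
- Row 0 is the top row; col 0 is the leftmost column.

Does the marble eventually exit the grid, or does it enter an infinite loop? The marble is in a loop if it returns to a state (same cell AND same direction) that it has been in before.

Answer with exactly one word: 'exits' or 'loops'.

Step 1: enter (0,3), '.' pass, move down to (1,3)
Step 2: enter (1,3), '.' pass, move down to (2,3)
Step 3: enter (2,3), '.' pass, move down to (3,3)
Step 4: enter (3,3), '.' pass, move down to (4,3)
Step 5: enter (4,3), '.' pass, move down to (5,3)
Step 6: enter (5,3), '.' pass, move down to (6,3)
Step 7: at (6,3) — EXIT via bottom edge, pos 3

Answer: exits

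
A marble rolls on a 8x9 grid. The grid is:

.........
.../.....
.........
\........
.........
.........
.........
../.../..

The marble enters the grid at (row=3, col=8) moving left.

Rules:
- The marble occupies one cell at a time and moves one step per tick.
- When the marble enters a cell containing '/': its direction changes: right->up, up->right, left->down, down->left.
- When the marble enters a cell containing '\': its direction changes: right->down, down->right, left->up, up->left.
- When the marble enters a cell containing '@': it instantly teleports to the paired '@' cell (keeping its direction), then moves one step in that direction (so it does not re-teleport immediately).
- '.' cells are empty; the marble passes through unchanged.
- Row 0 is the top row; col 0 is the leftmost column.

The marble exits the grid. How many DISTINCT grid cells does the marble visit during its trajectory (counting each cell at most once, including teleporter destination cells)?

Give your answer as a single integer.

Answer: 12

Derivation:
Step 1: enter (3,8), '.' pass, move left to (3,7)
Step 2: enter (3,7), '.' pass, move left to (3,6)
Step 3: enter (3,6), '.' pass, move left to (3,5)
Step 4: enter (3,5), '.' pass, move left to (3,4)
Step 5: enter (3,4), '.' pass, move left to (3,3)
Step 6: enter (3,3), '.' pass, move left to (3,2)
Step 7: enter (3,2), '.' pass, move left to (3,1)
Step 8: enter (3,1), '.' pass, move left to (3,0)
Step 9: enter (3,0), '\' deflects left->up, move up to (2,0)
Step 10: enter (2,0), '.' pass, move up to (1,0)
Step 11: enter (1,0), '.' pass, move up to (0,0)
Step 12: enter (0,0), '.' pass, move up to (-1,0)
Step 13: at (-1,0) — EXIT via top edge, pos 0
Distinct cells visited: 12 (path length 12)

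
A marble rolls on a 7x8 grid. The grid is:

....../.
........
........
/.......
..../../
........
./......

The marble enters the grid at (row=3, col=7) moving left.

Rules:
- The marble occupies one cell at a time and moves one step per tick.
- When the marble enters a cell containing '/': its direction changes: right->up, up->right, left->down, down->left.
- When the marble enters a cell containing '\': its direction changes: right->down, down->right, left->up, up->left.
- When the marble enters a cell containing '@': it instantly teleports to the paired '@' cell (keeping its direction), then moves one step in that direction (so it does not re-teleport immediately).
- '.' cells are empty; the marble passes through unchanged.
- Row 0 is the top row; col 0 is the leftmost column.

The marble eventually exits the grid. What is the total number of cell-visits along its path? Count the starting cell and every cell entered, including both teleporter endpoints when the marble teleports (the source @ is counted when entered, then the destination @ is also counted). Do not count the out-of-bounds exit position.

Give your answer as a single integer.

Step 1: enter (3,7), '.' pass, move left to (3,6)
Step 2: enter (3,6), '.' pass, move left to (3,5)
Step 3: enter (3,5), '.' pass, move left to (3,4)
Step 4: enter (3,4), '.' pass, move left to (3,3)
Step 5: enter (3,3), '.' pass, move left to (3,2)
Step 6: enter (3,2), '.' pass, move left to (3,1)
Step 7: enter (3,1), '.' pass, move left to (3,0)
Step 8: enter (3,0), '/' deflects left->down, move down to (4,0)
Step 9: enter (4,0), '.' pass, move down to (5,0)
Step 10: enter (5,0), '.' pass, move down to (6,0)
Step 11: enter (6,0), '.' pass, move down to (7,0)
Step 12: at (7,0) — EXIT via bottom edge, pos 0
Path length (cell visits): 11

Answer: 11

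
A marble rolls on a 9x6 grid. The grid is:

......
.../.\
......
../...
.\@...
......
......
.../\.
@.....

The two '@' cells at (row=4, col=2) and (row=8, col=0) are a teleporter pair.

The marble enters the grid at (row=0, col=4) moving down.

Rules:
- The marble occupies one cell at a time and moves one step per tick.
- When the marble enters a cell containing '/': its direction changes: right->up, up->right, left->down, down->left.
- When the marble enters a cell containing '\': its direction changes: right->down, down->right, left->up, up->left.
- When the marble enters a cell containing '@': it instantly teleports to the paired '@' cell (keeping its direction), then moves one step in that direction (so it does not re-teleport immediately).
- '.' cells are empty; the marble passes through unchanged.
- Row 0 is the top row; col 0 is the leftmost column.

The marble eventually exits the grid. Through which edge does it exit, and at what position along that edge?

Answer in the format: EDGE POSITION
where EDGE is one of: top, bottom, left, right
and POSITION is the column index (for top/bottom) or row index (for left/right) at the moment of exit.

Answer: right 7

Derivation:
Step 1: enter (0,4), '.' pass, move down to (1,4)
Step 2: enter (1,4), '.' pass, move down to (2,4)
Step 3: enter (2,4), '.' pass, move down to (3,4)
Step 4: enter (3,4), '.' pass, move down to (4,4)
Step 5: enter (4,4), '.' pass, move down to (5,4)
Step 6: enter (5,4), '.' pass, move down to (6,4)
Step 7: enter (6,4), '.' pass, move down to (7,4)
Step 8: enter (7,4), '\' deflects down->right, move right to (7,5)
Step 9: enter (7,5), '.' pass, move right to (7,6)
Step 10: at (7,6) — EXIT via right edge, pos 7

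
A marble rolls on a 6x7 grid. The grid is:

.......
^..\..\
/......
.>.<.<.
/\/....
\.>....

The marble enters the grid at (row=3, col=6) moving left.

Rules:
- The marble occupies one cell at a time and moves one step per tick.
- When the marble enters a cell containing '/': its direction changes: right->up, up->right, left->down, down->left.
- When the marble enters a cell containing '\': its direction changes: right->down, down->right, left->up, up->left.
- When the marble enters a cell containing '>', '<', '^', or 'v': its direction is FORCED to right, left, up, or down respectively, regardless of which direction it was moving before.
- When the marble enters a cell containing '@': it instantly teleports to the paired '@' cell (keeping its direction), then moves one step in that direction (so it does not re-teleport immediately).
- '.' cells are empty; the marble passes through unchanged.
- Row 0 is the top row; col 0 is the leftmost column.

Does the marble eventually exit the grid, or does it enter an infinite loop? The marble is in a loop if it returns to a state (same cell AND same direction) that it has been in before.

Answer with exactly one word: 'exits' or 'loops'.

Step 1: enter (3,6), '.' pass, move left to (3,5)
Step 2: enter (3,5), '<' forces left->left, move left to (3,4)
Step 3: enter (3,4), '.' pass, move left to (3,3)
Step 4: enter (3,3), '<' forces left->left, move left to (3,2)
Step 5: enter (3,2), '.' pass, move left to (3,1)
Step 6: enter (3,1), '>' forces left->right, move right to (3,2)
Step 7: enter (3,2), '.' pass, move right to (3,3)
Step 8: enter (3,3), '<' forces right->left, move left to (3,2)
Step 9: at (3,2) dir=left — LOOP DETECTED (seen before)

Answer: loops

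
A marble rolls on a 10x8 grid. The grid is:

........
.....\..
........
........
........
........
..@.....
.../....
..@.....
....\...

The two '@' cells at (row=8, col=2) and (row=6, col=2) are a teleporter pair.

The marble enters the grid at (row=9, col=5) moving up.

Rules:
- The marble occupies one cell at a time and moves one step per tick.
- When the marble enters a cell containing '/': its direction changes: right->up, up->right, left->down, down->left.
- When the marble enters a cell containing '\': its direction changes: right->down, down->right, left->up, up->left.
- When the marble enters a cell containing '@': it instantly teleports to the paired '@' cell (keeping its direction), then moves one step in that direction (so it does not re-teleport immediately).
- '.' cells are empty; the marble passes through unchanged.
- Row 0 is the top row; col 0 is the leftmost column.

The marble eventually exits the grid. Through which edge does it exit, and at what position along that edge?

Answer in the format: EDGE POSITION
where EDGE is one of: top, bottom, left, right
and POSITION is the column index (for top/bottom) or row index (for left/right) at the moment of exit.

Answer: left 1

Derivation:
Step 1: enter (9,5), '.' pass, move up to (8,5)
Step 2: enter (8,5), '.' pass, move up to (7,5)
Step 3: enter (7,5), '.' pass, move up to (6,5)
Step 4: enter (6,5), '.' pass, move up to (5,5)
Step 5: enter (5,5), '.' pass, move up to (4,5)
Step 6: enter (4,5), '.' pass, move up to (3,5)
Step 7: enter (3,5), '.' pass, move up to (2,5)
Step 8: enter (2,5), '.' pass, move up to (1,5)
Step 9: enter (1,5), '\' deflects up->left, move left to (1,4)
Step 10: enter (1,4), '.' pass, move left to (1,3)
Step 11: enter (1,3), '.' pass, move left to (1,2)
Step 12: enter (1,2), '.' pass, move left to (1,1)
Step 13: enter (1,1), '.' pass, move left to (1,0)
Step 14: enter (1,0), '.' pass, move left to (1,-1)
Step 15: at (1,-1) — EXIT via left edge, pos 1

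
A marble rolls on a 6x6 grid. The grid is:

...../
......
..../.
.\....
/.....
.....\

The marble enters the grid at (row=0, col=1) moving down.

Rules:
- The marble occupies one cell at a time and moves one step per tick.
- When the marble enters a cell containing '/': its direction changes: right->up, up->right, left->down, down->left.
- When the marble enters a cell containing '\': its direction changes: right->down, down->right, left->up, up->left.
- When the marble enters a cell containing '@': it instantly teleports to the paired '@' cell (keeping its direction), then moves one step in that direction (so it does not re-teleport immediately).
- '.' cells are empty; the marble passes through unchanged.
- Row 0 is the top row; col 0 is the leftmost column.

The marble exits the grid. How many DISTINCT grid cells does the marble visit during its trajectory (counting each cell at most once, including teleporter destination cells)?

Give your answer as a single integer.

Answer: 8

Derivation:
Step 1: enter (0,1), '.' pass, move down to (1,1)
Step 2: enter (1,1), '.' pass, move down to (2,1)
Step 3: enter (2,1), '.' pass, move down to (3,1)
Step 4: enter (3,1), '\' deflects down->right, move right to (3,2)
Step 5: enter (3,2), '.' pass, move right to (3,3)
Step 6: enter (3,3), '.' pass, move right to (3,4)
Step 7: enter (3,4), '.' pass, move right to (3,5)
Step 8: enter (3,5), '.' pass, move right to (3,6)
Step 9: at (3,6) — EXIT via right edge, pos 3
Distinct cells visited: 8 (path length 8)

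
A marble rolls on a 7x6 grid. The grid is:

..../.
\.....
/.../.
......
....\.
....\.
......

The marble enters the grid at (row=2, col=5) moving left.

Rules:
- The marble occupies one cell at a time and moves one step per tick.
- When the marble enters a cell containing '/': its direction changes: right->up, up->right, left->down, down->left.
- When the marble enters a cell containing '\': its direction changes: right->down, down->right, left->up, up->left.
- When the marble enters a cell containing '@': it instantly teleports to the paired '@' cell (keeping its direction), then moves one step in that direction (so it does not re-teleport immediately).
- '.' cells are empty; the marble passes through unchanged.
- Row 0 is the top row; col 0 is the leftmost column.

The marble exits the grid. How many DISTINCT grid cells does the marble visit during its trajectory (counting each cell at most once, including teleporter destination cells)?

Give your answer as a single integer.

Answer: 5

Derivation:
Step 1: enter (2,5), '.' pass, move left to (2,4)
Step 2: enter (2,4), '/' deflects left->down, move down to (3,4)
Step 3: enter (3,4), '.' pass, move down to (4,4)
Step 4: enter (4,4), '\' deflects down->right, move right to (4,5)
Step 5: enter (4,5), '.' pass, move right to (4,6)
Step 6: at (4,6) — EXIT via right edge, pos 4
Distinct cells visited: 5 (path length 5)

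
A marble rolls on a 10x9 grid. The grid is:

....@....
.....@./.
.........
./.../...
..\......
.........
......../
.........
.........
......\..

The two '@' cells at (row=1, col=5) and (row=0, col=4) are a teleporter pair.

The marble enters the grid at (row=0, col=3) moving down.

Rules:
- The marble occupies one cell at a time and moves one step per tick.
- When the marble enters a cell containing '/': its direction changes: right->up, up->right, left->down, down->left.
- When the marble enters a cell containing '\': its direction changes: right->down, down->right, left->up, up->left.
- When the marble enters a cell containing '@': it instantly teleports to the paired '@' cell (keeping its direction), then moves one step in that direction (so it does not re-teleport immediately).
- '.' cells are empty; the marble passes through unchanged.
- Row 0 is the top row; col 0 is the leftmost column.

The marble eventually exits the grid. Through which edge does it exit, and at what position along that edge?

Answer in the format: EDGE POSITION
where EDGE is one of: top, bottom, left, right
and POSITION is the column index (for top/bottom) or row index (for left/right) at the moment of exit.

Answer: bottom 3

Derivation:
Step 1: enter (0,3), '.' pass, move down to (1,3)
Step 2: enter (1,3), '.' pass, move down to (2,3)
Step 3: enter (2,3), '.' pass, move down to (3,3)
Step 4: enter (3,3), '.' pass, move down to (4,3)
Step 5: enter (4,3), '.' pass, move down to (5,3)
Step 6: enter (5,3), '.' pass, move down to (6,3)
Step 7: enter (6,3), '.' pass, move down to (7,3)
Step 8: enter (7,3), '.' pass, move down to (8,3)
Step 9: enter (8,3), '.' pass, move down to (9,3)
Step 10: enter (9,3), '.' pass, move down to (10,3)
Step 11: at (10,3) — EXIT via bottom edge, pos 3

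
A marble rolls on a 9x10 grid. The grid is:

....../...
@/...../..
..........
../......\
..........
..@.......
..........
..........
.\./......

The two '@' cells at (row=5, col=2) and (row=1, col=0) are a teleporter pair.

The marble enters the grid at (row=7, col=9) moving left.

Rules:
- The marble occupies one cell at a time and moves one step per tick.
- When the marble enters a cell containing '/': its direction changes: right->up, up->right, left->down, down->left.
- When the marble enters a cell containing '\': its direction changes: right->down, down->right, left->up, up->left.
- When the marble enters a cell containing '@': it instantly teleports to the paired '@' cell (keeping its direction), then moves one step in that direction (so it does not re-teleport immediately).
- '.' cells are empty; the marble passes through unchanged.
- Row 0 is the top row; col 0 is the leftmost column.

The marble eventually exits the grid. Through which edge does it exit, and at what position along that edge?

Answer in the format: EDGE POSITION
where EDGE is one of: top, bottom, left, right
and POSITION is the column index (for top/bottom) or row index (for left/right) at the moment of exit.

Step 1: enter (7,9), '.' pass, move left to (7,8)
Step 2: enter (7,8), '.' pass, move left to (7,7)
Step 3: enter (7,7), '.' pass, move left to (7,6)
Step 4: enter (7,6), '.' pass, move left to (7,5)
Step 5: enter (7,5), '.' pass, move left to (7,4)
Step 6: enter (7,4), '.' pass, move left to (7,3)
Step 7: enter (7,3), '.' pass, move left to (7,2)
Step 8: enter (7,2), '.' pass, move left to (7,1)
Step 9: enter (7,1), '.' pass, move left to (7,0)
Step 10: enter (7,0), '.' pass, move left to (7,-1)
Step 11: at (7,-1) — EXIT via left edge, pos 7

Answer: left 7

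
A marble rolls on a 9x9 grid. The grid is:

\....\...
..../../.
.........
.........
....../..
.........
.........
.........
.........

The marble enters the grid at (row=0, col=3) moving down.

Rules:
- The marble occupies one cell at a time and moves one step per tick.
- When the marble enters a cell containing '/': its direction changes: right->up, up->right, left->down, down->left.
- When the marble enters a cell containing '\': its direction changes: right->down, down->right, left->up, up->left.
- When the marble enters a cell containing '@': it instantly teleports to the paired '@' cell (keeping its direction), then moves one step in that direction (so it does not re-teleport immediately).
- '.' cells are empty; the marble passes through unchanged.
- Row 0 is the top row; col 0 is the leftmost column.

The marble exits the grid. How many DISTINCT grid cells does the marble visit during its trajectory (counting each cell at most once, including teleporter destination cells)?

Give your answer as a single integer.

Step 1: enter (0,3), '.' pass, move down to (1,3)
Step 2: enter (1,3), '.' pass, move down to (2,3)
Step 3: enter (2,3), '.' pass, move down to (3,3)
Step 4: enter (3,3), '.' pass, move down to (4,3)
Step 5: enter (4,3), '.' pass, move down to (5,3)
Step 6: enter (5,3), '.' pass, move down to (6,3)
Step 7: enter (6,3), '.' pass, move down to (7,3)
Step 8: enter (7,3), '.' pass, move down to (8,3)
Step 9: enter (8,3), '.' pass, move down to (9,3)
Step 10: at (9,3) — EXIT via bottom edge, pos 3
Distinct cells visited: 9 (path length 9)

Answer: 9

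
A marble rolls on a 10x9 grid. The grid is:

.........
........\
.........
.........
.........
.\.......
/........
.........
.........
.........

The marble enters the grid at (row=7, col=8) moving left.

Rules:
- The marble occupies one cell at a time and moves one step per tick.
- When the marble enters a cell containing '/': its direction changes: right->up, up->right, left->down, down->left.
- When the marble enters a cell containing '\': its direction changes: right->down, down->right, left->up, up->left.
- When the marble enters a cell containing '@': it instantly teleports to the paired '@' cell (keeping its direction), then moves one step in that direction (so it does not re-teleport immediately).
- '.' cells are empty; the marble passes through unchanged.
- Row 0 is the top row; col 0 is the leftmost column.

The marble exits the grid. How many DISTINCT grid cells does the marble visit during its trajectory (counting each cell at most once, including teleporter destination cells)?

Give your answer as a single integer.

Answer: 9

Derivation:
Step 1: enter (7,8), '.' pass, move left to (7,7)
Step 2: enter (7,7), '.' pass, move left to (7,6)
Step 3: enter (7,6), '.' pass, move left to (7,5)
Step 4: enter (7,5), '.' pass, move left to (7,4)
Step 5: enter (7,4), '.' pass, move left to (7,3)
Step 6: enter (7,3), '.' pass, move left to (7,2)
Step 7: enter (7,2), '.' pass, move left to (7,1)
Step 8: enter (7,1), '.' pass, move left to (7,0)
Step 9: enter (7,0), '.' pass, move left to (7,-1)
Step 10: at (7,-1) — EXIT via left edge, pos 7
Distinct cells visited: 9 (path length 9)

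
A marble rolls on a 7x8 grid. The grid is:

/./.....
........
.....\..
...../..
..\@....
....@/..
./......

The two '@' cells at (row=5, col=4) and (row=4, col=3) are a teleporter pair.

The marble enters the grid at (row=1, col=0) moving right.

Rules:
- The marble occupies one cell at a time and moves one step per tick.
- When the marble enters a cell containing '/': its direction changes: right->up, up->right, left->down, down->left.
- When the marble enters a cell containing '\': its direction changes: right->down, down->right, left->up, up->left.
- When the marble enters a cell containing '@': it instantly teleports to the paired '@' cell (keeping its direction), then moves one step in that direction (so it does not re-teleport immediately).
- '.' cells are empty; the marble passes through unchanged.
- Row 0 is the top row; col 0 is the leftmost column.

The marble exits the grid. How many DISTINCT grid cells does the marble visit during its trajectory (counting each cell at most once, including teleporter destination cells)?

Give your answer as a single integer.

Answer: 8

Derivation:
Step 1: enter (1,0), '.' pass, move right to (1,1)
Step 2: enter (1,1), '.' pass, move right to (1,2)
Step 3: enter (1,2), '.' pass, move right to (1,3)
Step 4: enter (1,3), '.' pass, move right to (1,4)
Step 5: enter (1,4), '.' pass, move right to (1,5)
Step 6: enter (1,5), '.' pass, move right to (1,6)
Step 7: enter (1,6), '.' pass, move right to (1,7)
Step 8: enter (1,7), '.' pass, move right to (1,8)
Step 9: at (1,8) — EXIT via right edge, pos 1
Distinct cells visited: 8 (path length 8)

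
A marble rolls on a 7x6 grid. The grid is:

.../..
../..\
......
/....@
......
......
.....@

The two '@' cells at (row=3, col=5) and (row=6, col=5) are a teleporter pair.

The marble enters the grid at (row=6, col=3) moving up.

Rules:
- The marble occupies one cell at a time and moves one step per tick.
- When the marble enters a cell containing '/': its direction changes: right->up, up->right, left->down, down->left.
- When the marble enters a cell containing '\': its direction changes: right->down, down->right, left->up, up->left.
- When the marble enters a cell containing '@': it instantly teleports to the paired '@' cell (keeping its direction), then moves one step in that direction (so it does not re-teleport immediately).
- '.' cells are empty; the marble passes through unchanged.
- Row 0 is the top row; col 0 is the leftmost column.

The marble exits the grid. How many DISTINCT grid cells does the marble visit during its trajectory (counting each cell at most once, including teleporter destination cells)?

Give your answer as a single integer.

Step 1: enter (6,3), '.' pass, move up to (5,3)
Step 2: enter (5,3), '.' pass, move up to (4,3)
Step 3: enter (4,3), '.' pass, move up to (3,3)
Step 4: enter (3,3), '.' pass, move up to (2,3)
Step 5: enter (2,3), '.' pass, move up to (1,3)
Step 6: enter (1,3), '.' pass, move up to (0,3)
Step 7: enter (0,3), '/' deflects up->right, move right to (0,4)
Step 8: enter (0,4), '.' pass, move right to (0,5)
Step 9: enter (0,5), '.' pass, move right to (0,6)
Step 10: at (0,6) — EXIT via right edge, pos 0
Distinct cells visited: 9 (path length 9)

Answer: 9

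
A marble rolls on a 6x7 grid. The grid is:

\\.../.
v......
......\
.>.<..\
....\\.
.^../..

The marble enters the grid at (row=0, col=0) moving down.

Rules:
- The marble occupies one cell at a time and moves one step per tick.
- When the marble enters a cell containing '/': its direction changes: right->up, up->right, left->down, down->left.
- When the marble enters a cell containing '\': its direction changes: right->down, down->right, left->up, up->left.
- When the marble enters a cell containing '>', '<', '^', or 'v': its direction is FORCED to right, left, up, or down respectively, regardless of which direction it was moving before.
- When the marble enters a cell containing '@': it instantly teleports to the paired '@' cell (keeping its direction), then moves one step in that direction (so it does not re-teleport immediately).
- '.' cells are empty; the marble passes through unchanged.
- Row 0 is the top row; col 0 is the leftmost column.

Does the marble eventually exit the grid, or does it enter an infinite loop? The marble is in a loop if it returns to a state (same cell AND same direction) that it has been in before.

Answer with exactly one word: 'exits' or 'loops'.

Answer: loops

Derivation:
Step 1: enter (0,0), '\' deflects down->right, move right to (0,1)
Step 2: enter (0,1), '\' deflects right->down, move down to (1,1)
Step 3: enter (1,1), '.' pass, move down to (2,1)
Step 4: enter (2,1), '.' pass, move down to (3,1)
Step 5: enter (3,1), '>' forces down->right, move right to (3,2)
Step 6: enter (3,2), '.' pass, move right to (3,3)
Step 7: enter (3,3), '<' forces right->left, move left to (3,2)
Step 8: enter (3,2), '.' pass, move left to (3,1)
Step 9: enter (3,1), '>' forces left->right, move right to (3,2)
Step 10: at (3,2) dir=right — LOOP DETECTED (seen before)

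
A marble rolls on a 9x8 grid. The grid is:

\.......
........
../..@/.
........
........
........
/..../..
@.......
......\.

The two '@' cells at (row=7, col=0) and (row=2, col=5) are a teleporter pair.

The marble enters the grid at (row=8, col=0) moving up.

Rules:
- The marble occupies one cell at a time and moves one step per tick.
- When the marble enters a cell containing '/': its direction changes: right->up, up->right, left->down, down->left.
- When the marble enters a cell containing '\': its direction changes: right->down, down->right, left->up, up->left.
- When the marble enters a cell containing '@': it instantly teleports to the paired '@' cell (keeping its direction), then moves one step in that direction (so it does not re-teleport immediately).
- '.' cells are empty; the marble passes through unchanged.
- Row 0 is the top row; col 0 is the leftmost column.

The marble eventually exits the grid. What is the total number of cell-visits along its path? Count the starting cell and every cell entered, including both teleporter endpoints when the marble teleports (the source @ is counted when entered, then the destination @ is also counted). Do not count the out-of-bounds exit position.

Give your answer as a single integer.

Step 1: enter (8,0), '.' pass, move up to (7,0)
Step 2: enter (7,0), '@' teleport (7,0)->(2,5), also enter (2,5), move up to (1,5)
Step 3: enter (1,5), '.' pass, move up to (0,5)
Step 4: enter (0,5), '.' pass, move up to (-1,5)
Step 5: at (-1,5) — EXIT via top edge, pos 5
Path length (cell visits): 5

Answer: 5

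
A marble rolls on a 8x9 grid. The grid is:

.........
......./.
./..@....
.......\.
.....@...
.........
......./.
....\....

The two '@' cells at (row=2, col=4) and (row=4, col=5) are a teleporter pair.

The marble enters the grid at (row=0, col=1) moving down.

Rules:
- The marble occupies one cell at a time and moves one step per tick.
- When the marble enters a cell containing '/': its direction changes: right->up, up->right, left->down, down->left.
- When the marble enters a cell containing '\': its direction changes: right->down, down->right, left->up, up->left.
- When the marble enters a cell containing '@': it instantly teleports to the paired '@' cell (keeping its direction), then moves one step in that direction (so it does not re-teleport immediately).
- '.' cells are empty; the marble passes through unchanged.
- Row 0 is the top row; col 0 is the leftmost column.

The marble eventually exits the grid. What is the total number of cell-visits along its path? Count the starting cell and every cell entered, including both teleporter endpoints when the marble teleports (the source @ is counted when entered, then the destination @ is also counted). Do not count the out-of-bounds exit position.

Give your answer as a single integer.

Answer: 4

Derivation:
Step 1: enter (0,1), '.' pass, move down to (1,1)
Step 2: enter (1,1), '.' pass, move down to (2,1)
Step 3: enter (2,1), '/' deflects down->left, move left to (2,0)
Step 4: enter (2,0), '.' pass, move left to (2,-1)
Step 5: at (2,-1) — EXIT via left edge, pos 2
Path length (cell visits): 4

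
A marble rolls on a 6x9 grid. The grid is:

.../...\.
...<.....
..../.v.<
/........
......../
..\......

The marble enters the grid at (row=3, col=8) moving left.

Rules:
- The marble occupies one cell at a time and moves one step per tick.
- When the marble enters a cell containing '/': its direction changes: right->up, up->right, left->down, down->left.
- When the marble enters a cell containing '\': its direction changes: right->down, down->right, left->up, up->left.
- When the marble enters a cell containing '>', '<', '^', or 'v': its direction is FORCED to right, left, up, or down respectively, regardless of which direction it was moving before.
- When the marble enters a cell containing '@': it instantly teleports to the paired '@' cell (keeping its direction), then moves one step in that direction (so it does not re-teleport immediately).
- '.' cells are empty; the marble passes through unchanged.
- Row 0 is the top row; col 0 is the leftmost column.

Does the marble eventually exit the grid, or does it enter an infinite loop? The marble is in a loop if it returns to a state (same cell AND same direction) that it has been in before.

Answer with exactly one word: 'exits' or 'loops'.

Answer: exits

Derivation:
Step 1: enter (3,8), '.' pass, move left to (3,7)
Step 2: enter (3,7), '.' pass, move left to (3,6)
Step 3: enter (3,6), '.' pass, move left to (3,5)
Step 4: enter (3,5), '.' pass, move left to (3,4)
Step 5: enter (3,4), '.' pass, move left to (3,3)
Step 6: enter (3,3), '.' pass, move left to (3,2)
Step 7: enter (3,2), '.' pass, move left to (3,1)
Step 8: enter (3,1), '.' pass, move left to (3,0)
Step 9: enter (3,0), '/' deflects left->down, move down to (4,0)
Step 10: enter (4,0), '.' pass, move down to (5,0)
Step 11: enter (5,0), '.' pass, move down to (6,0)
Step 12: at (6,0) — EXIT via bottom edge, pos 0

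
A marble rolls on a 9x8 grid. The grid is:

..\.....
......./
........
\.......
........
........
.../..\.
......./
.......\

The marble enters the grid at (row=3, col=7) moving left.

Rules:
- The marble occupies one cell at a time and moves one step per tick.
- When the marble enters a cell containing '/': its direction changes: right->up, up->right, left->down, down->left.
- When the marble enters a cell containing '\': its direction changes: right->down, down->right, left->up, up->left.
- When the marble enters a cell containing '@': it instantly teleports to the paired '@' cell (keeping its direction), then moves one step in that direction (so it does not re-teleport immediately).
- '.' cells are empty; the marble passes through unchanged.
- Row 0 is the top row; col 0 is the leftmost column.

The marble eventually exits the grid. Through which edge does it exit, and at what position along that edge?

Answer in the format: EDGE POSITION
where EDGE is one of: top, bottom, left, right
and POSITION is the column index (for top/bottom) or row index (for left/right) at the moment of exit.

Step 1: enter (3,7), '.' pass, move left to (3,6)
Step 2: enter (3,6), '.' pass, move left to (3,5)
Step 3: enter (3,5), '.' pass, move left to (3,4)
Step 4: enter (3,4), '.' pass, move left to (3,3)
Step 5: enter (3,3), '.' pass, move left to (3,2)
Step 6: enter (3,2), '.' pass, move left to (3,1)
Step 7: enter (3,1), '.' pass, move left to (3,0)
Step 8: enter (3,0), '\' deflects left->up, move up to (2,0)
Step 9: enter (2,0), '.' pass, move up to (1,0)
Step 10: enter (1,0), '.' pass, move up to (0,0)
Step 11: enter (0,0), '.' pass, move up to (-1,0)
Step 12: at (-1,0) — EXIT via top edge, pos 0

Answer: top 0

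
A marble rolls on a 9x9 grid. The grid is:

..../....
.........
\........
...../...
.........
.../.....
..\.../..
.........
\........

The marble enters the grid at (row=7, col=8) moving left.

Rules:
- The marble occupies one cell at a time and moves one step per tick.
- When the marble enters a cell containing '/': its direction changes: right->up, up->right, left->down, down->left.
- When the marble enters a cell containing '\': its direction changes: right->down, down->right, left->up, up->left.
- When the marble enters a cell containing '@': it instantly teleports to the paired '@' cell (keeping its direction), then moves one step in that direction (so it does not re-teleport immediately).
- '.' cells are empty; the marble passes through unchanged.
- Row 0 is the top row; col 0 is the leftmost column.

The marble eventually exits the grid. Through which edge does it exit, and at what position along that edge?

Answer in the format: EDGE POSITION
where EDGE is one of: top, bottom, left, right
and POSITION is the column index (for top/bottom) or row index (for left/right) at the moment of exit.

Answer: left 7

Derivation:
Step 1: enter (7,8), '.' pass, move left to (7,7)
Step 2: enter (7,7), '.' pass, move left to (7,6)
Step 3: enter (7,6), '.' pass, move left to (7,5)
Step 4: enter (7,5), '.' pass, move left to (7,4)
Step 5: enter (7,4), '.' pass, move left to (7,3)
Step 6: enter (7,3), '.' pass, move left to (7,2)
Step 7: enter (7,2), '.' pass, move left to (7,1)
Step 8: enter (7,1), '.' pass, move left to (7,0)
Step 9: enter (7,0), '.' pass, move left to (7,-1)
Step 10: at (7,-1) — EXIT via left edge, pos 7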